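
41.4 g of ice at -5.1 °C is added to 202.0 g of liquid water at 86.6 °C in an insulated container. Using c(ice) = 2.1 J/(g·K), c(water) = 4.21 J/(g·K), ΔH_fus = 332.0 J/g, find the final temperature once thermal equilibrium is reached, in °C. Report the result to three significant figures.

Heat to bring ice to 0 °C and melt it: q₁ = 41.4×2.1×5.1 + 41.4×332.0 = 14188 J
Heat the water can supply cooling to 0 °C: 202.0×4.21×86.6 = 73646.4 J > q₁, so all ice melts.
Energy balance: 202.0×4.21×(86.6 − T) = 14188 + 41.4×4.21×(T − 0)
850.42(86.6 − T) = 14188 + 174.294 T
73646.4 − 14188 = 1024.714 T
T = 59458.4 / 1024.714 = 58.02 °C

T_f = 58.0 °C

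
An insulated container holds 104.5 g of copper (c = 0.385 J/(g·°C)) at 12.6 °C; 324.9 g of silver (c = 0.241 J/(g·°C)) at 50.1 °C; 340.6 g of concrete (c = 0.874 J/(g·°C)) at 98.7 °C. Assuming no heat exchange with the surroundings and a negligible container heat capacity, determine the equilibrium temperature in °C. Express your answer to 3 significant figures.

Σ mᵢcᵢ(T − Tᵢ) = 0  ⇒  T = Σ mᵢcᵢTᵢ / Σ mᵢcᵢ
Σ mᵢcᵢ = 104.5×0.385 + 324.9×0.241 + 340.6×0.874 = 416.2178
Σ mᵢcᵢTᵢ = 40.2325×12.6 + 78.3009×50.1 + 297.6844×98.7 = 33811
T = 33811 / 416.2178 = 81.23 °C

T_f = 81.2 °C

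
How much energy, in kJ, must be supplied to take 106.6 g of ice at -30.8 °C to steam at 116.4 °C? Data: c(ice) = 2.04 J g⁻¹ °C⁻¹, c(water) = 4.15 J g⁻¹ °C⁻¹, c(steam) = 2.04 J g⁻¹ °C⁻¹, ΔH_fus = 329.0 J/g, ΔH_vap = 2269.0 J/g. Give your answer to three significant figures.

q1 (heat ice -30.8→0.0 °C): 106.6 × 2.04 × 30.8 = 6698 J
q2 (melt at 0 °C): 106.6 × 329.0 = 35071 J
q3 (heat water 0.0→100.0 °C): 106.6 × 4.15 × 100.0 = 44239 J
q4 (vaporize at 100 °C): 106.6 × 2269.0 = 241875 J
q5 (heat steam 100.0→116.4 °C): 106.6 × 2.04 × 16.4 = 3566 J
Total: 6698 + 35071 + 44239 + 241875 + 3566 = 331449 J = 331 kJ

q = 331 kJ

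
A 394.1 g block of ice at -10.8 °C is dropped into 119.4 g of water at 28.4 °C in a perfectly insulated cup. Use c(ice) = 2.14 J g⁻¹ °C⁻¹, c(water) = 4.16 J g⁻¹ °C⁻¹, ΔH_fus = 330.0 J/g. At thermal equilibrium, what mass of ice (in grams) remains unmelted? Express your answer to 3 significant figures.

Heat to warm all ice to 0 °C: 394.1×2.14×10.8 = 9108.4 J
Heat released by water cooling to 0 °C: 119.4×4.16×28.4 = 14106 J
14106 J < 9108.4 + 394.1×330.0 = 139161.4 J, so not all ice melts; final T = 0 °C.
Heat left for melting: 14106 − 9108.4 = 4997.6 J
Mass melted = 4997.6 / 330.0 = 15.14 g
Ice remaining = 394.1 − 15.14 = 378.96 g

m_ice remaining = 379 g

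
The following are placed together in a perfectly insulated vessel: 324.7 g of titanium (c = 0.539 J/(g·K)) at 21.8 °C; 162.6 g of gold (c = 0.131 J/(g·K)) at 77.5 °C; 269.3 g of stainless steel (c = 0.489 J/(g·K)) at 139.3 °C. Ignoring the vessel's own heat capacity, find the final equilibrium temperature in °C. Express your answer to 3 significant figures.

T_f = 72.6 °C

Σ mᵢcᵢ(T − Tᵢ) = 0  ⇒  T = Σ mᵢcᵢTᵢ / Σ mᵢcᵢ
Σ mᵢcᵢ = 324.7×0.539 + 162.6×0.131 + 269.3×0.489 = 328.0016
Σ mᵢcᵢTᵢ = 175.0133×21.8 + 21.3006×77.5 + 131.6877×139.3 = 23810
T = 23810 / 328.0016 = 72.59 °C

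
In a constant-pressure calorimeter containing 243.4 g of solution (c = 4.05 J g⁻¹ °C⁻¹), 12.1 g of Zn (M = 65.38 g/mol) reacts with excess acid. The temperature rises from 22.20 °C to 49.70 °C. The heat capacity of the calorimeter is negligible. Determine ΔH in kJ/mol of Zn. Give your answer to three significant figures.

|ΔT| = |49.70 − 22.20| = 27.50 °C
|q_surr| = (243.4 × 4.05) × 27.50 = 985.77 × 27.50 = 27110 J
n(Zn) = 12.1 / 65.38 = 0.1851 mol
Temperature rose, so q_rxn = −|q_surr| = -27.11 kJ
ΔH = q_rxn / n = -146.46 kJ/mol

ΔH = -146 kJ/mol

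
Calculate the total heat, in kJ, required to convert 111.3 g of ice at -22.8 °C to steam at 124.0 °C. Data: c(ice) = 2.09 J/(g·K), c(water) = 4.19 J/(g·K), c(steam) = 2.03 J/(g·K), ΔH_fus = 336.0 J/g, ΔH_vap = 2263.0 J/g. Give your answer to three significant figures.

q = 347 kJ

q1 (heat ice -22.8→0.0 °C): 111.3 × 2.09 × 22.8 = 5304 J
q2 (melt at 0 °C): 111.3 × 336.0 = 37397 J
q3 (heat water 0.0→100.0 °C): 111.3 × 4.19 × 100.0 = 46635 J
q4 (vaporize at 100 °C): 111.3 × 2263.0 = 251872 J
q5 (heat steam 100.0→124.0 °C): 111.3 × 2.03 × 24.0 = 5423 J
Total: 5304 + 37397 + 46635 + 251872 + 5423 = 346631 J = 347 kJ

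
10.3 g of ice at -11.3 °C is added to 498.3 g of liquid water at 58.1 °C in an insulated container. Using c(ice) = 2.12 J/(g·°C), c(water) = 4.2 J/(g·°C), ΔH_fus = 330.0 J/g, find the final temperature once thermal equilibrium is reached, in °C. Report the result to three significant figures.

T_f = 55.2 °C

Heat to bring ice to 0 °C and melt it: q₁ = 10.3×2.12×11.3 + 10.3×330.0 = 3645.7 J
Heat the water can supply cooling to 0 °C: 498.3×4.2×58.1 = 121595 J > q₁, so all ice melts.
Energy balance: 498.3×4.2×(58.1 − T) = 3645.7 + 10.3×4.2×(T − 0)
2092.86(58.1 − T) = 3645.7 + 43.26 T
121595 − 3645.7 = 2136.12 T
T = 117949.3 / 2136.12 = 55.22 °C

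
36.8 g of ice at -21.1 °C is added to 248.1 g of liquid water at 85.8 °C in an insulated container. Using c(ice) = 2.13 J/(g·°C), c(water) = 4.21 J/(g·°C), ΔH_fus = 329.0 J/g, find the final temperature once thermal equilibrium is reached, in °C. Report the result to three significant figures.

T_f = 63.2 °C

Heat to bring ice to 0 °C and melt it: q₁ = 36.8×2.13×21.1 + 36.8×329.0 = 13761 J
Heat the water can supply cooling to 0 °C: 248.1×4.21×85.8 = 89618.2 J > q₁, so all ice melts.
Energy balance: 248.1×4.21×(85.8 − T) = 13761 + 36.8×4.21×(T − 0)
1044.501(85.8 − T) = 13761 + 154.928 T
89618.2 − 13761 = 1199.429 T
T = 75857.2 / 1199.429 = 63.24 °C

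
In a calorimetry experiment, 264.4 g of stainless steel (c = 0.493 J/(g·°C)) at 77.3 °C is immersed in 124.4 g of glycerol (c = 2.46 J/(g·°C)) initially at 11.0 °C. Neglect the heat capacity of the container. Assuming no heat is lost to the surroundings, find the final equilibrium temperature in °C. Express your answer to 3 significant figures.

Heat lost by stainless steel = heat gained by glycerol.
(264.4)(0.493)(77.3 − T) = (124.4)(2.46)(T − 11.0)
130.3492 (77.3 − T) = 306.024 (T − 11.0)
10076 − 130.3492 T = 306.024 T − 3366.3
13442.3 = 436.3732 T
T = 30.80 °C

T_f = 30.8 °C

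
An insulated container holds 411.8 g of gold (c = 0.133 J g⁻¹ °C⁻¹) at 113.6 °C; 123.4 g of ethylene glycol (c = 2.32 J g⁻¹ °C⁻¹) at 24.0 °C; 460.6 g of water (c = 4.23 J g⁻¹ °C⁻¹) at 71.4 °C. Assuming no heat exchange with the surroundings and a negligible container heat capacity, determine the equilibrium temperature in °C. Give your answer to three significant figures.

Σ mᵢcᵢ(T − Tᵢ) = 0  ⇒  T = Σ mᵢcᵢTᵢ / Σ mᵢcᵢ
Σ mᵢcᵢ = 411.8×0.133 + 123.4×2.32 + 460.6×4.23 = 2289.3954
Σ mᵢcᵢTᵢ = 54.7694×113.6 + 286.288×24.0 + 1948.338×71.4 = 152200
T = 152200 / 2289.3954 = 66.48 °C

T_f = 66.5 °C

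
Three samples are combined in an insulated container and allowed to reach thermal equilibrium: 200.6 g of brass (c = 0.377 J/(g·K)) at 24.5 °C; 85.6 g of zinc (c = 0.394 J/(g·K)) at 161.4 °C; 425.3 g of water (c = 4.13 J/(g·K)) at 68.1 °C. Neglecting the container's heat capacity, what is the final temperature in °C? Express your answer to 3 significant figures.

T_f = 68.0 °C

Σ mᵢcᵢ(T − Tᵢ) = 0  ⇒  T = Σ mᵢcᵢTᵢ / Σ mᵢcᵢ
Σ mᵢcᵢ = 200.6×0.377 + 85.6×0.394 + 425.3×4.13 = 1865.8416
Σ mᵢcᵢTᵢ = 75.6262×24.5 + 33.7264×161.4 + 1756.489×68.1 = 126910
T = 126910 / 1865.8416 = 68.02 °C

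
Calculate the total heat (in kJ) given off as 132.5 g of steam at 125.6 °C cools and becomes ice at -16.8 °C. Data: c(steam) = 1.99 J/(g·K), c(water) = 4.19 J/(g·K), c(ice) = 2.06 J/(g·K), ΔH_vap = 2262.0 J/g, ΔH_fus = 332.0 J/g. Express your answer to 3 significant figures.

q1 (cool steam 125.6→100 °C): 132.5 × 1.99 × 25.6 = 6750 J
q2 (condense at 100 °C): 132.5 × 2262.0 = 299715 J
q3 (cool water 100→0 °C): 132.5 × 4.19 × 100.0 = 55518 J
q4 (freeze at 0 °C): 132.5 × 332.0 = 43990 J
q5 (cool ice 0→-16.8 °C): 132.5 × 2.06 × 16.8 = 4586 J
Total: 6750 + 299715 + 55518 + 43990 + 4586 = 410559 J = 411 kJ

q = 411 kJ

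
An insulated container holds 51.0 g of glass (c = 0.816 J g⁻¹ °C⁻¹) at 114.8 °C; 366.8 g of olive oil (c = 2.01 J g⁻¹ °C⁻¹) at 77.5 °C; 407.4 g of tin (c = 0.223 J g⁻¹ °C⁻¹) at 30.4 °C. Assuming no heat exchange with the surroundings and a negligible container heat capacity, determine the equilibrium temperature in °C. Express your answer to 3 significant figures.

Σ mᵢcᵢ(T − Tᵢ) = 0  ⇒  T = Σ mᵢcᵢTᵢ / Σ mᵢcᵢ
Σ mᵢcᵢ = 51.0×0.816 + 366.8×2.01 + 407.4×0.223 = 869.7342
Σ mᵢcᵢTᵢ = 41.616×114.8 + 737.268×77.5 + 90.8502×30.4 = 64678
T = 64678 / 869.7342 = 74.37 °C

T_f = 74.4 °C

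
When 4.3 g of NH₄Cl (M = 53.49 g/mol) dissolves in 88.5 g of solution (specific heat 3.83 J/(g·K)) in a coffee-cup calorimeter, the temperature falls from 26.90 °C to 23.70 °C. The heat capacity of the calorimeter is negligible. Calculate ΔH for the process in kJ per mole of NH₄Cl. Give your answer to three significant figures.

|ΔT| = |23.70 − 26.90| = 3.20 °C
|q_surr| = (88.5 × 3.83) × 3.20 = 338.955 × 3.20 = 1085 J
n(NH₄Cl) = 4.3 / 53.49 = 0.08039 mol
Temperature fell, so q_rxn = +|q_surr| = 1.085 kJ
ΔH = q_rxn / n = 13.50 kJ/mol

ΔH = 13.5 kJ/mol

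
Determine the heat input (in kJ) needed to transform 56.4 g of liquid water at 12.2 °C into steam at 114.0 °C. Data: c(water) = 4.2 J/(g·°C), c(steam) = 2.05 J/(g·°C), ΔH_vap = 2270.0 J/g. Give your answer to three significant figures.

q1 (heat water 12.2→100.0 °C): 56.4 × 4.2 × 87.8 = 20798 J
q2 (vaporize at 100 °C): 56.4 × 2270.0 = 128028 J
q3 (heat steam 100.0→114.0 °C): 56.4 × 2.05 × 14.0 = 1619 J
Total: 20798 + 128028 + 1619 = 150445 J = 150 kJ

q = 150 kJ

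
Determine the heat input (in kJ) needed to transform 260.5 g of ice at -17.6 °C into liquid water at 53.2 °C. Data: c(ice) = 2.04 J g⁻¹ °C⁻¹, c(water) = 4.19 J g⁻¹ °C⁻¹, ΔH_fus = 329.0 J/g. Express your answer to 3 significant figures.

q = 153 kJ

q1 (heat ice -17.6→0.0 °C): 260.5 × 2.04 × 17.6 = 9353 J
q2 (melt at 0 °C): 260.5 × 329.0 = 85705 J
q3 (heat water 0.0→53.2 °C): 260.5 × 4.19 × 53.2 = 58068 J
Total: 9353 + 85705 + 58068 = 153126 J = 153 kJ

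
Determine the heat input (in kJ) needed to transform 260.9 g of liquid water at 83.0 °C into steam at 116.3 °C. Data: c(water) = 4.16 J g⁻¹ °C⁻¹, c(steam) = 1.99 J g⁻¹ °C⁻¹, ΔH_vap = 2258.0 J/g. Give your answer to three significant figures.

q1 (heat water 83.0→100.0 °C): 260.9 × 4.16 × 17.0 = 18451 J
q2 (vaporize at 100 °C): 260.9 × 2258.0 = 589112 J
q3 (heat steam 100.0→116.3 °C): 260.9 × 1.99 × 16.3 = 8463 J
Total: 18451 + 589112 + 8463 = 616026 J = 616 kJ

q = 616 kJ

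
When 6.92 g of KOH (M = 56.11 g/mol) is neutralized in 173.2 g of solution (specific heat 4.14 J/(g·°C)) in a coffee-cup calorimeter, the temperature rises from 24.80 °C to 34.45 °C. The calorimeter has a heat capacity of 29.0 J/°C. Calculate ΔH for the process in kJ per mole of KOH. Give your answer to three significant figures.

|ΔT| = |34.45 − 24.80| = 9.65 °C
|q_surr| = (173.2 × 4.14 + 29.0) × 9.65 = 746.048 × 9.65 = 7199 J
n(KOH) = 6.92 / 56.11 = 0.1233 mol
Temperature rose, so q_rxn = −|q_surr| = -7.199 kJ
ΔH = q_rxn / n = -58.39 kJ/mol

ΔH = -58.4 kJ/mol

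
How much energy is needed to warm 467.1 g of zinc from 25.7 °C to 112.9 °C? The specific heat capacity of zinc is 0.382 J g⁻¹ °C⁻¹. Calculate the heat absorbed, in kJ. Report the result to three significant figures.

q = m c ΔT = 467.1 × 0.382 × (112.9 − 25.7)
q = 467.1 × 0.382 × 87.2 = 15560 J = 15.6 kJ

q = 15.6 kJ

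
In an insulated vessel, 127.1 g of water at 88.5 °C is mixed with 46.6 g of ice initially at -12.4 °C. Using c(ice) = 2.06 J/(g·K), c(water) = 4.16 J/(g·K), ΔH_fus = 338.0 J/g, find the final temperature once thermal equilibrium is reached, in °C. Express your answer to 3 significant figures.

T_f = 41.3 °C

Heat to bring ice to 0 °C and melt it: q₁ = 46.6×2.06×12.4 + 46.6×338.0 = 16941 J
Heat the water can supply cooling to 0 °C: 127.1×4.16×88.5 = 46793.1 J > q₁, so all ice melts.
Energy balance: 127.1×4.16×(88.5 − T) = 16941 + 46.6×4.16×(T − 0)
528.736(88.5 − T) = 16941 + 193.856 T
46793.1 − 16941 = 722.592 T
T = 29852.1 / 722.592 = 41.31 °C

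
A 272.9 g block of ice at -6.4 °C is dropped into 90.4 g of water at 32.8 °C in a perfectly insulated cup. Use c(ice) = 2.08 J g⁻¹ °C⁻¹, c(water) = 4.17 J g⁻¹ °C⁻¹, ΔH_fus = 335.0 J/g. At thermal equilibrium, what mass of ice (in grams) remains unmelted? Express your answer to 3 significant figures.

Heat to warm all ice to 0 °C: 272.9×2.08×6.4 = 3632.8 J
Heat released by water cooling to 0 °C: 90.4×4.17×32.8 = 12365 J
12365 J < 3632.8 + 272.9×335.0 = 95054.3 J, so not all ice melts; final T = 0 °C.
Heat left for melting: 12365 − 3632.8 = 8732.2 J
Mass melted = 8732.2 / 335.0 = 26.07 g
Ice remaining = 272.9 − 26.07 = 246.83 g

m_ice remaining = 247 g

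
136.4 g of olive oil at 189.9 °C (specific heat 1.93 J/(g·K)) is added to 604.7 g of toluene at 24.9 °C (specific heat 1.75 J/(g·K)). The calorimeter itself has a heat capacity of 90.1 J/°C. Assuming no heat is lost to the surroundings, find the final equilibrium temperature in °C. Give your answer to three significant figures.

Heat lost by olive oil = heat gained by toluene + calorimeter.
(136.4)(1.93)(189.9 − T) = [(604.7)(1.75) + 90.1](T − 24.9)
263.252 (189.9 − T) = 1148.325 (T − 24.9)
49992 − 263.252 T = 1148.325 T − 28593
78585 = 1411.577 T
T = 55.67 °C

T_f = 55.7 °C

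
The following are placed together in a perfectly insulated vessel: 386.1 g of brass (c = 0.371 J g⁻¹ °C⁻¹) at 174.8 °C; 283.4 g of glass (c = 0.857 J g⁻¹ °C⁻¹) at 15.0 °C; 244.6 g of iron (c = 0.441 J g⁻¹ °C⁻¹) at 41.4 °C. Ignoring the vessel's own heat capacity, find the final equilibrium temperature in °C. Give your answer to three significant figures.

T_f = 67.1 °C

Σ mᵢcᵢ(T − Tᵢ) = 0  ⇒  T = Σ mᵢcᵢTᵢ / Σ mᵢcᵢ
Σ mᵢcᵢ = 386.1×0.371 + 283.4×0.857 + 244.6×0.441 = 493.9855
Σ mᵢcᵢTᵢ = 143.2431×174.8 + 242.8738×15.0 + 107.8686×41.4 = 33148
T = 33148 / 493.9855 = 67.10 °C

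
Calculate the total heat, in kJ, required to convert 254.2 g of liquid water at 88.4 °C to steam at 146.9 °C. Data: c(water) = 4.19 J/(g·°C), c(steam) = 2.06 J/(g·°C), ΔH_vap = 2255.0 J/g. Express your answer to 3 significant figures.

q = 610 kJ

q1 (heat water 88.4→100.0 °C): 254.2 × 4.19 × 11.6 = 12355 J
q2 (vaporize at 100 °C): 254.2 × 2255.0 = 573221 J
q3 (heat steam 100.0→146.9 °C): 254.2 × 2.06 × 46.9 = 24559 J
Total: 12355 + 573221 + 24559 = 610135 J = 610 kJ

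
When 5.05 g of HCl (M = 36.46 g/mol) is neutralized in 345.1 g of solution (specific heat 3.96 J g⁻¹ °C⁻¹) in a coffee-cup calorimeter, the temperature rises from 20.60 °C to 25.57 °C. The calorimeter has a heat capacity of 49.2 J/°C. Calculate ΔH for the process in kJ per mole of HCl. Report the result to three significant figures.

|ΔT| = |25.57 − 20.60| = 4.97 °C
|q_surr| = (345.1 × 3.96 + 49.2) × 4.97 = 1415.796 × 4.97 = 7037 J
n(HCl) = 5.05 / 36.46 = 0.1385 mol
Temperature rose, so q_rxn = −|q_surr| = -7.037 kJ
ΔH = q_rxn / n = -50.81 kJ/mol

ΔH = -50.8 kJ/mol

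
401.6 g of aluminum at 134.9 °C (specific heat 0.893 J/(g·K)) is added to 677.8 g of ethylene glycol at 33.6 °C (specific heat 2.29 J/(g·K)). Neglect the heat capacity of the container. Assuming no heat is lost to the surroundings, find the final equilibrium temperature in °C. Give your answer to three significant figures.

T_f = 52.6 °C

Heat lost by aluminum = heat gained by ethylene glycol.
(401.6)(0.893)(134.9 − T) = (677.8)(2.29)(T − 33.6)
358.6288 (134.9 − T) = 1552.162 (T − 33.6)
48379 − 358.6288 T = 1552.162 T − 52153
100532 = 1910.7908 T
T = 52.61 °C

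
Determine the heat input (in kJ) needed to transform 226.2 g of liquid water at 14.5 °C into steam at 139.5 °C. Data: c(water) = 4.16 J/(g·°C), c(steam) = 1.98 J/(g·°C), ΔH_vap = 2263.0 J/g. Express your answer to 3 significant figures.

q1 (heat water 14.5→100.0 °C): 226.2 × 4.16 × 85.5 = 80455 J
q2 (vaporize at 100 °C): 226.2 × 2263.0 = 511891 J
q3 (heat steam 100.0→139.5 °C): 226.2 × 1.98 × 39.5 = 17691 J
Total: 80455 + 511891 + 17691 = 610037 J = 610 kJ

q = 610 kJ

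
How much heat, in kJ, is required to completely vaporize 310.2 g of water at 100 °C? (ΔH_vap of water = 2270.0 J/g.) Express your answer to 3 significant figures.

q = 704 kJ

q = m × ΔH_vap = 310.2 × 2270.0 = 704200 J = 704 kJ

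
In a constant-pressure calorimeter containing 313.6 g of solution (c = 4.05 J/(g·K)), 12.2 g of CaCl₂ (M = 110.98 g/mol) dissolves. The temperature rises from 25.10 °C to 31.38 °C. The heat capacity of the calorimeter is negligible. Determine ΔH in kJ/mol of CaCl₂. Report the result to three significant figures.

|ΔT| = |31.38 − 25.10| = 6.28 °C
|q_surr| = (313.6 × 4.05) × 6.28 = 1270.08 × 6.28 = 7976 J
n(CaCl₂) = 12.2 / 110.98 = 0.1099 mol
Temperature rose, so q_rxn = −|q_surr| = -7.976 kJ
ΔH = q_rxn / n = -72.58 kJ/mol

ΔH = -72.6 kJ/mol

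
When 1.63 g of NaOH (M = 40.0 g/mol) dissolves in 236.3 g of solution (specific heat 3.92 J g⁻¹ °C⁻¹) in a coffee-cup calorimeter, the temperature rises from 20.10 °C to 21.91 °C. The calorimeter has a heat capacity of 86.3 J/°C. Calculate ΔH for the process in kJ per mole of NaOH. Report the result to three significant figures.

|ΔT| = |21.91 − 20.10| = 1.81 °C
|q_surr| = (236.3 × 3.92 + 86.3) × 1.81 = 1012.596 × 1.81 = 1833 J
n(NaOH) = 1.63 / 40.0 = 0.04075 mol
Temperature rose, so q_rxn = −|q_surr| = -1.833 kJ
ΔH = q_rxn / n = -44.98 kJ/mol

ΔH = -45.0 kJ/mol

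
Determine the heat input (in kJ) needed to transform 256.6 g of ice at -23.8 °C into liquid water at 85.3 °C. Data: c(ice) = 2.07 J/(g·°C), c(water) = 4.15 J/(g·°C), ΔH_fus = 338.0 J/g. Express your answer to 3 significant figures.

q = 190 kJ

q1 (heat ice -23.8→0.0 °C): 256.6 × 2.07 × 23.8 = 12642 J
q2 (melt at 0 °C): 256.6 × 338.0 = 86731 J
q3 (heat water 0.0→85.3 °C): 256.6 × 4.15 × 85.3 = 90835 J
Total: 12642 + 86731 + 90835 = 190208 J = 190 kJ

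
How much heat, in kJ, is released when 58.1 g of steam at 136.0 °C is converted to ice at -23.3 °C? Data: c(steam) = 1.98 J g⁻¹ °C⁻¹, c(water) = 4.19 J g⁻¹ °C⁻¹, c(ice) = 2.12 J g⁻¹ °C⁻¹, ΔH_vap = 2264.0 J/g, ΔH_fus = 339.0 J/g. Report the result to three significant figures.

q1 (cool steam 136.0→100 °C): 58.1 × 1.98 × 36.0 = 4141 J
q2 (condense at 100 °C): 58.1 × 2264.0 = 131538 J
q3 (cool water 100→0 °C): 58.1 × 4.19 × 100.0 = 24344 J
q4 (freeze at 0 °C): 58.1 × 339.0 = 19696 J
q5 (cool ice 0→-23.3 °C): 58.1 × 2.12 × 23.3 = 2870 J
Total: 4141 + 131538 + 24344 + 19696 + 2870 = 182589 J = 183 kJ

q = 183 kJ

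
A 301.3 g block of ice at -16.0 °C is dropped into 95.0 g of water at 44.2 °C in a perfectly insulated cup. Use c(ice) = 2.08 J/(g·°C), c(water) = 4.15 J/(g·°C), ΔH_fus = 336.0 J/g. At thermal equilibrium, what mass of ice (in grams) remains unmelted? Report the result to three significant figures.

Heat to warm all ice to 0 °C: 301.3×2.08×16.0 = 10027 J
Heat released by water cooling to 0 °C: 95.0×4.15×44.2 = 17426 J
17426 J < 10027 + 301.3×336.0 = 111263.8 J, so not all ice melts; final T = 0 °C.
Heat left for melting: 17426 − 10027 = 7399 J
Mass melted = 7399 / 336.0 = 22.02 g
Ice remaining = 301.3 − 22.02 = 279.28 g

m_ice remaining = 279 g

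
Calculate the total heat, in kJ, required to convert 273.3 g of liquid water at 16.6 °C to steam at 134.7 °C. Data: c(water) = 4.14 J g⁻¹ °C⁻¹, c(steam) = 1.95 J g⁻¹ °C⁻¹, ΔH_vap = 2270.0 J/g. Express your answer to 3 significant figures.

q = 733 kJ

q1 (heat water 16.6→100.0 °C): 273.3 × 4.14 × 83.4 = 94364 J
q2 (vaporize at 100 °C): 273.3 × 2270.0 = 620391 J
q3 (heat steam 100.0→134.7 °C): 273.3 × 1.95 × 34.7 = 18493 J
Total: 94364 + 620391 + 18493 = 733248 J = 733 kJ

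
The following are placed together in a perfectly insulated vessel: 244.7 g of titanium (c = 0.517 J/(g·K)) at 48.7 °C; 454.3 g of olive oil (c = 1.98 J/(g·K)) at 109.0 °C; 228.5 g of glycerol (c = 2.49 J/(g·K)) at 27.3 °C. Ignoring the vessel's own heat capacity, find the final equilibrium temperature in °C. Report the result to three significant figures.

Σ mᵢcᵢ(T − Tᵢ) = 0  ⇒  T = Σ mᵢcᵢTᵢ / Σ mᵢcᵢ
Σ mᵢcᵢ = 244.7×0.517 + 454.3×1.98 + 228.5×2.49 = 1594.9889
Σ mᵢcᵢTᵢ = 126.5099×48.7 + 899.514×109.0 + 568.965×27.3 = 119740
T = 119740 / 1594.9889 = 75.07 °C

T_f = 75.1 °C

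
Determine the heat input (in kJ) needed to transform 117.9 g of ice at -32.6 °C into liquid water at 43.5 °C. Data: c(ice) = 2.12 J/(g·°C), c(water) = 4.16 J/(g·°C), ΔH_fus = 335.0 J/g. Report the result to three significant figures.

q1 (heat ice -32.6→0.0 °C): 117.9 × 2.12 × 32.6 = 8148 J
q2 (melt at 0 °C): 117.9 × 335.0 = 39497 J
q3 (heat water 0.0→43.5 °C): 117.9 × 4.16 × 43.5 = 21335 J
Total: 8148 + 39497 + 21335 = 68980 J = 69.0 kJ

q = 69.0 kJ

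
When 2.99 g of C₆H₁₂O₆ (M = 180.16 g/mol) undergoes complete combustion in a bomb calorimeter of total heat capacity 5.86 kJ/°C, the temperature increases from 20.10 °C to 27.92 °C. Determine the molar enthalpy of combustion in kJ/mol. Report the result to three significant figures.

ΔH = -2760 kJ/mol

ΔT = 27.92 − 20.10 = 7.82 °C
q_cal = C_cal × ΔT = 5.86 × 7.82 = 45.8252 kJ
n = 2.99 / 180.16 = 0.01660 mol
q_rxn = −q_cal = -45.8252 kJ
ΔH = -45.8252 / 0.01660 = -2761 kJ/mol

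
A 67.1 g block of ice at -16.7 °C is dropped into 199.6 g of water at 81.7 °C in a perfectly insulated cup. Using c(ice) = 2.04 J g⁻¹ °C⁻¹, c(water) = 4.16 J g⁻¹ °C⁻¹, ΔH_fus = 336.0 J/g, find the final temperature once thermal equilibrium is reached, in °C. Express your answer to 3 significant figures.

T_f = 38.8 °C

Heat to bring ice to 0 °C and melt it: q₁ = 67.1×2.04×16.7 + 67.1×336.0 = 24832 J
Heat the water can supply cooling to 0 °C: 199.6×4.16×81.7 = 67838.5 J > q₁, so all ice melts.
Energy balance: 199.6×4.16×(81.7 − T) = 24832 + 67.1×4.16×(T − 0)
830.336(81.7 − T) = 24832 + 279.136 T
67838.5 − 24832 = 1109.472 T
T = 43006.5 / 1109.472 = 38.76 °C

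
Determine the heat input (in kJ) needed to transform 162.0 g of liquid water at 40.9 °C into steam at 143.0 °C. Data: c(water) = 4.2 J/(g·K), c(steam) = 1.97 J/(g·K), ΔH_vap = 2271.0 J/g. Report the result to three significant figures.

q = 422 kJ

q1 (heat water 40.9→100.0 °C): 162.0 × 4.2 × 59.1 = 40212 J
q2 (vaporize at 100 °C): 162.0 × 2271.0 = 367902 J
q3 (heat steam 100.0→143.0 °C): 162.0 × 1.97 × 43.0 = 13723 J
Total: 40212 + 367902 + 13723 = 421837 J = 422 kJ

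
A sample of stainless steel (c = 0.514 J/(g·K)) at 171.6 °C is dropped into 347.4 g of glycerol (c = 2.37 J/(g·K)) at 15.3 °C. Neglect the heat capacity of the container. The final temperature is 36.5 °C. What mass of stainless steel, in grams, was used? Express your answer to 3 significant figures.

m = 251 g

q_gained = (347.4 × 2.37) × (36.5 − 15.3) = 17450 J
q_lost = m × 0.514 × (171.6 − 36.5) = 69.4414 m
m = 17450 / 69.4414 = 251 g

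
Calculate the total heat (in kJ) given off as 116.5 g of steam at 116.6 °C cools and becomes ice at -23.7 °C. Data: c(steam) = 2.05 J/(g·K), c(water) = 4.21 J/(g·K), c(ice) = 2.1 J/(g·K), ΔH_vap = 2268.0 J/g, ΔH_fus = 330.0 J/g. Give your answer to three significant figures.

q1 (cool steam 116.6→100 °C): 116.5 × 2.05 × 16.6 = 3964 J
q2 (condense at 100 °C): 116.5 × 2268.0 = 264222 J
q3 (cool water 100→0 °C): 116.5 × 4.21 × 100.0 = 49047 J
q4 (freeze at 0 °C): 116.5 × 330.0 = 38445 J
q5 (cool ice 0→-23.7 °C): 116.5 × 2.1 × 23.7 = 5798 J
Total: 3964 + 264222 + 49047 + 38445 + 5798 = 361476 J = 361 kJ

q = 361 kJ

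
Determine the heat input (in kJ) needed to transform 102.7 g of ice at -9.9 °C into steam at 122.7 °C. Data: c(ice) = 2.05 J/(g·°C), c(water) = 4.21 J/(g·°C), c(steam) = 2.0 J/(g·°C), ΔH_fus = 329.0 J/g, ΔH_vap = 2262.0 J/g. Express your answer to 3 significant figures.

q1 (heat ice -9.9→0.0 °C): 102.7 × 2.05 × 9.9 = 2084 J
q2 (melt at 0 °C): 102.7 × 329.0 = 33788 J
q3 (heat water 0.0→100.0 °C): 102.7 × 4.21 × 100.0 = 43237 J
q4 (vaporize at 100 °C): 102.7 × 2262.0 = 232307 J
q5 (heat steam 100.0→122.7 °C): 102.7 × 2.0 × 22.7 = 4663 J
Total: 2084 + 33788 + 43237 + 232307 + 4663 = 316079 J = 316 kJ

q = 316 kJ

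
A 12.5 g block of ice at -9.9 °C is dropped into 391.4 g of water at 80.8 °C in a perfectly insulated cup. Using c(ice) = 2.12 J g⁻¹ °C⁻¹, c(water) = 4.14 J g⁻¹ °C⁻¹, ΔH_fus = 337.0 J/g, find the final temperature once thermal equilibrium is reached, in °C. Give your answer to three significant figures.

T_f = 75.6 °C

Heat to bring ice to 0 °C and melt it: q₁ = 12.5×2.12×9.9 + 12.5×337.0 = 4474.9 J
Heat the water can supply cooling to 0 °C: 391.4×4.14×80.8 = 130928 J > q₁, so all ice melts.
Energy balance: 391.4×4.14×(80.8 − T) = 4474.9 + 12.5×4.14×(T − 0)
1620.396(80.8 − T) = 4474.9 + 51.75 T
130928 − 4474.9 = 1672.146 T
T = 126453.1 / 1672.146 = 75.62 °C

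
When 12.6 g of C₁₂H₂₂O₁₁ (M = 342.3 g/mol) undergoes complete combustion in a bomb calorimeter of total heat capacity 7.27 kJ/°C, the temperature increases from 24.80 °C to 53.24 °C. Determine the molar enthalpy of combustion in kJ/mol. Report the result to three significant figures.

ΔT = 53.24 − 24.80 = 28.44 °C
q_cal = C_cal × ΔT = 7.27 × 28.44 = 206.7588 kJ
n = 12.6 / 342.3 = 0.03681 mol
q_rxn = −q_cal = -206.7588 kJ
ΔH = -206.7588 / 0.03681 = -5617 kJ/mol

ΔH = -5620 kJ/mol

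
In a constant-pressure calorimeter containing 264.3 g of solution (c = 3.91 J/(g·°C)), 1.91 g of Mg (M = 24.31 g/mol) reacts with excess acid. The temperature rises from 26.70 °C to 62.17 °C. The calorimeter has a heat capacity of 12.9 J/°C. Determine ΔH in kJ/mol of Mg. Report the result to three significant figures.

|ΔT| = |62.17 − 26.70| = 35.47 °C
|q_surr| = (264.3 × 3.91 + 12.9) × 35.47 = 1046.313 × 35.47 = 37110 J
n(Mg) = 1.91 / 24.31 = 0.07857 mol
Temperature rose, so q_rxn = −|q_surr| = -37.11 kJ
ΔH = q_rxn / n = -472.3 kJ/mol

ΔH = -472 kJ/mol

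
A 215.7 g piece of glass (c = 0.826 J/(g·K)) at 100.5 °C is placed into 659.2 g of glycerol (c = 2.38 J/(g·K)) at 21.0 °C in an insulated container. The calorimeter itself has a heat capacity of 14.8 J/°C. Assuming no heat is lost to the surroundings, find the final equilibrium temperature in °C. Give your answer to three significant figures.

T_f = 29.0 °C

Heat lost by glass = heat gained by glycerol + calorimeter.
(215.7)(0.826)(100.5 − T) = [(659.2)(2.38) + 14.8](T − 21.0)
178.1682 (100.5 − T) = 1583.696 (T − 21.0)
17906 − 178.1682 T = 1583.696 T − 33258
51164 = 1761.8642 T
T = 29.04 °C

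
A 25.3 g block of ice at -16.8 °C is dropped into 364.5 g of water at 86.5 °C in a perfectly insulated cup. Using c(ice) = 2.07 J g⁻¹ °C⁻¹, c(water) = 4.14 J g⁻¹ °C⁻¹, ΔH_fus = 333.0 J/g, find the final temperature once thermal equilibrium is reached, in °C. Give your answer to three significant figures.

T_f = 75.1 °C

Heat to bring ice to 0 °C and melt it: q₁ = 25.3×2.07×16.8 + 25.3×333.0 = 9304.7 J
Heat the water can supply cooling to 0 °C: 364.5×4.14×86.5 = 130531 J > q₁, so all ice melts.
Energy balance: 364.5×4.14×(86.5 − T) = 9304.7 + 25.3×4.14×(T − 0)
1509.03(86.5 − T) = 9304.7 + 104.742 T
130531 − 9304.7 = 1613.772 T
T = 121226.3 / 1613.772 = 75.12 °C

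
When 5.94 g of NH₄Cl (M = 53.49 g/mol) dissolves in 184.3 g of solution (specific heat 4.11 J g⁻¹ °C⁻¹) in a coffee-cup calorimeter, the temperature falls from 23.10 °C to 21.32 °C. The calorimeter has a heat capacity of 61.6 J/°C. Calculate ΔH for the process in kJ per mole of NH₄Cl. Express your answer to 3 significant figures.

ΔH = 13.1 kJ/mol

|ΔT| = |21.32 − 23.10| = 1.78 °C
|q_surr| = (184.3 × 4.11 + 61.6) × 1.78 = 819.073 × 1.78 = 1458 J
n(NH₄Cl) = 5.94 / 53.49 = 0.1110 mol
Temperature fell, so q_rxn = +|q_surr| = 1.458 kJ
ΔH = q_rxn / n = 13.14 kJ/mol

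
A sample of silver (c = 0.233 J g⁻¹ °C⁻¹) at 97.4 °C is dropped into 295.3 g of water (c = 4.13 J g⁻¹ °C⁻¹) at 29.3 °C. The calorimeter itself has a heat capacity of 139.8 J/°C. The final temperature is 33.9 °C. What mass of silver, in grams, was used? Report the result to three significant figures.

q_gained = (295.3 × 4.13 + 139.8) × (33.9 − 29.3) = 6253 J
q_lost = m × 0.233 × (97.4 − 33.9) = 14.7955 m
m = 6253 / 14.7955 = 423 g

m = 423 g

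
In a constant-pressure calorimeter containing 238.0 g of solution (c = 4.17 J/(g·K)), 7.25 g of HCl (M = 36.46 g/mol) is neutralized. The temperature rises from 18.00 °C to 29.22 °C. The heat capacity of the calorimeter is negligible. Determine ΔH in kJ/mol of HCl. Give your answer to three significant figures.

ΔH = -56.0 kJ/mol

|ΔT| = |29.22 − 18.00| = 11.22 °C
|q_surr| = (238.0 × 4.17) × 11.22 = 992.46 × 11.22 = 11140 J
n(HCl) = 7.25 / 36.46 = 0.1988 mol
Temperature rose, so q_rxn = −|q_surr| = -11.14 kJ
ΔH = q_rxn / n = -56.04 kJ/mol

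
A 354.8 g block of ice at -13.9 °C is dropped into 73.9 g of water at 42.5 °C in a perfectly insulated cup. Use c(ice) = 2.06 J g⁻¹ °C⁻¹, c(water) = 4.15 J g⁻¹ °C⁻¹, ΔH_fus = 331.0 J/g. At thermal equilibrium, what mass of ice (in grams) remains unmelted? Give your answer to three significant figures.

m_ice remaining = 346 g

Heat to warm all ice to 0 °C: 354.8×2.06×13.9 = 10159 J
Heat released by water cooling to 0 °C: 73.9×4.15×42.5 = 13034 J
13034 J < 10159 + 354.8×331.0 = 127597.8 J, so not all ice melts; final T = 0 °C.
Heat left for melting: 13034 − 10159 = 2875 J
Mass melted = 2875 / 331.0 = 8.686 g
Ice remaining = 354.8 − 8.686 = 346.114 g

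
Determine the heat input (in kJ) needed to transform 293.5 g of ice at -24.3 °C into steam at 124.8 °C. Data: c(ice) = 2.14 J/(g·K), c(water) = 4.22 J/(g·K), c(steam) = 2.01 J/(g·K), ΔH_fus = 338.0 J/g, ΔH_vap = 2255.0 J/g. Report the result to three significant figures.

q1 (heat ice -24.3→0.0 °C): 293.5 × 2.14 × 24.3 = 15263 J
q2 (melt at 0 °C): 293.5 × 338.0 = 99203 J
q3 (heat water 0.0→100.0 °C): 293.5 × 4.22 × 100.0 = 123857 J
q4 (vaporize at 100 °C): 293.5 × 2255.0 = 661843 J
q5 (heat steam 100.0→124.8 °C): 293.5 × 2.01 × 24.8 = 14630 J
Total: 15263 + 99203 + 123857 + 661843 + 14630 = 914796 J = 915 kJ

q = 915 kJ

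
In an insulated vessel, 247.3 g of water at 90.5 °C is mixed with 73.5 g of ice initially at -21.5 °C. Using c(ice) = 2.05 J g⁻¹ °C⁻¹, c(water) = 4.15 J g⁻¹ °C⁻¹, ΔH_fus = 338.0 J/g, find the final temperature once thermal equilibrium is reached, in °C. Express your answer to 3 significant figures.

Heat to bring ice to 0 °C and melt it: q₁ = 73.5×2.05×21.5 + 73.5×338.0 = 28083 J
Heat the water can supply cooling to 0 °C: 247.3×4.15×90.5 = 92879.7 J > q₁, so all ice melts.
Energy balance: 247.3×4.15×(90.5 − T) = 28083 + 73.5×4.15×(T − 0)
1026.295(90.5 − T) = 28083 + 305.025 T
92879.7 − 28083 = 1331.320 T
T = 64796.7 / 1331.320 = 48.67 °C

T_f = 48.7 °C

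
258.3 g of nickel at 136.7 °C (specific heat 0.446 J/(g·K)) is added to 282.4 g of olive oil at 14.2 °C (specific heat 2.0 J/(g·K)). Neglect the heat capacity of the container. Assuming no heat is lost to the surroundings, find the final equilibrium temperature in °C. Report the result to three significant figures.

Heat lost by nickel = heat gained by olive oil.
(258.3)(0.446)(136.7 − T) = (282.4)(2.0)(T − 14.2)
115.2018 (136.7 − T) = 564.8 (T − 14.2)
15748 − 115.2018 T = 564.8 T − 8020.2
23768.2 = 680.0018 T
T = 34.95 °C

T_f = 35.0 °C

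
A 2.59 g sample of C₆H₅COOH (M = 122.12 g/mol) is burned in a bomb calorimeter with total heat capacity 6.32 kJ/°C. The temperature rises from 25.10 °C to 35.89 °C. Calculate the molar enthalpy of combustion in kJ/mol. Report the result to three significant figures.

ΔT = 35.89 − 25.10 = 10.79 °C
q_cal = C_cal × ΔT = 6.32 × 10.79 = 68.1928 kJ
n = 2.59 / 122.12 = 0.02121 mol
q_rxn = −q_cal = -68.1928 kJ
ΔH = -68.1928 / 0.02121 = -3215 kJ/mol

ΔH = -3220 kJ/mol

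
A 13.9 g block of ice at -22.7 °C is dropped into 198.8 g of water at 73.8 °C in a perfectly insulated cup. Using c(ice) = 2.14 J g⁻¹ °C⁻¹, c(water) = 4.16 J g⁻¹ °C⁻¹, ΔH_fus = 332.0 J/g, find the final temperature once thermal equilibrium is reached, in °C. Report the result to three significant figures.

Heat to bring ice to 0 °C and melt it: q₁ = 13.9×2.14×22.7 + 13.9×332.0 = 5290.0 J
Heat the water can supply cooling to 0 °C: 198.8×4.16×73.8 = 61033.2 J > q₁, so all ice melts.
Energy balance: 198.8×4.16×(73.8 − T) = 5290.0 + 13.9×4.16×(T − 0)
827.008(73.8 − T) = 5290.0 + 57.824 T
61033.2 − 5290.0 = 884.832 T
T = 55743.2 / 884.832 = 63.00 °C

T_f = 63.0 °C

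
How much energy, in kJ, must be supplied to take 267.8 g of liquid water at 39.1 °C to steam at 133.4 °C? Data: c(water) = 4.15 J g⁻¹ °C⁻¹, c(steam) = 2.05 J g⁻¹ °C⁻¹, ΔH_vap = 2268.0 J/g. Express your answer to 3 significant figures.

q = 693 kJ

q1 (heat water 39.1→100.0 °C): 267.8 × 4.15 × 60.9 = 67682 J
q2 (vaporize at 100 °C): 267.8 × 2268.0 = 607370 J
q3 (heat steam 100.0→133.4 °C): 267.8 × 2.05 × 33.4 = 18336 J
Total: 67682 + 607370 + 18336 = 693388 J = 693 kJ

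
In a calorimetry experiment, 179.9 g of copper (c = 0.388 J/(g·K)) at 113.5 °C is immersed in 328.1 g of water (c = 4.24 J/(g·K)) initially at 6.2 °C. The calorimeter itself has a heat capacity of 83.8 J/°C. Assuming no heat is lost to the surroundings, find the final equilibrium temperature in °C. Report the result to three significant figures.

Heat lost by copper = heat gained by water + calorimeter.
(179.9)(0.388)(113.5 − T) = [(328.1)(4.24) + 83.8](T − 6.2)
69.8012 (113.5 − T) = 1474.944 (T − 6.2)
7922.4 − 69.8012 T = 1474.944 T − 9144.7
17067.1 = 1544.7452 T
T = 11.048 °C

T_f = 11.0 °C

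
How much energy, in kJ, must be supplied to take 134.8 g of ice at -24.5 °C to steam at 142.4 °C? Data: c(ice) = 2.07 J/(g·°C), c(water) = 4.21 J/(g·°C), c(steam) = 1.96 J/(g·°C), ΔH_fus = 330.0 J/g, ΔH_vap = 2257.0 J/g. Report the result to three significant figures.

q1 (heat ice -24.5→0.0 °C): 134.8 × 2.07 × 24.5 = 6836 J
q2 (melt at 0 °C): 134.8 × 330.0 = 44484 J
q3 (heat water 0.0→100.0 °C): 134.8 × 4.21 × 100.0 = 56751 J
q4 (vaporize at 100 °C): 134.8 × 2257.0 = 304244 J
q5 (heat steam 100.0→142.4 °C): 134.8 × 1.96 × 42.4 = 11202 J
Total: 6836 + 44484 + 56751 + 304244 + 11202 = 423517 J = 424 kJ

q = 424 kJ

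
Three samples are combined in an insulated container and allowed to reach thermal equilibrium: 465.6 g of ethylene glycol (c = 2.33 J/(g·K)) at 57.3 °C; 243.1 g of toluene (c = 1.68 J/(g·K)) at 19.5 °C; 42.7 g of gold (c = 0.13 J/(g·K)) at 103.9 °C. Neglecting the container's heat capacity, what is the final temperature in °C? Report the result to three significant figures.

T_f = 47.2 °C

Σ mᵢcᵢ(T − Tᵢ) = 0  ⇒  T = Σ mᵢcᵢTᵢ / Σ mᵢcᵢ
Σ mᵢcᵢ = 465.6×2.33 + 243.1×1.68 + 42.7×0.13 = 1498.807
Σ mᵢcᵢTᵢ = 1084.848×57.3 + 408.408×19.5 + 5.551×103.9 = 70702
T = 70702 / 1498.807 = 47.17 °C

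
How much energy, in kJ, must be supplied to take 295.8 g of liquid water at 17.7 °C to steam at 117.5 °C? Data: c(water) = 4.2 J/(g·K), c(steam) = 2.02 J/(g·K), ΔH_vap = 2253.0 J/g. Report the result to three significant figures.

q1 (heat water 17.7→100.0 °C): 295.8 × 4.2 × 82.3 = 102246 J
q2 (vaporize at 100 °C): 295.8 × 2253.0 = 666437 J
q3 (heat steam 100.0→117.5 °C): 295.8 × 2.02 × 17.5 = 10457 J
Total: 102246 + 666437 + 10457 = 779140 J = 779 kJ

q = 779 kJ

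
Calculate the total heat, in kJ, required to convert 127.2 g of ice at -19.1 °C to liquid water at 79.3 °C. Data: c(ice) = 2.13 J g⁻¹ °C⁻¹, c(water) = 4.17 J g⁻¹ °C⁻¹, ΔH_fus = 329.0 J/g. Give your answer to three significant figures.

q = 89.1 kJ

q1 (heat ice -19.1→0.0 °C): 127.2 × 2.13 × 19.1 = 5175 J
q2 (melt at 0 °C): 127.2 × 329.0 = 41849 J
q3 (heat water 0.0→79.3 °C): 127.2 × 4.17 × 79.3 = 42063 J
Total: 5175 + 41849 + 42063 = 89087 J = 89.1 kJ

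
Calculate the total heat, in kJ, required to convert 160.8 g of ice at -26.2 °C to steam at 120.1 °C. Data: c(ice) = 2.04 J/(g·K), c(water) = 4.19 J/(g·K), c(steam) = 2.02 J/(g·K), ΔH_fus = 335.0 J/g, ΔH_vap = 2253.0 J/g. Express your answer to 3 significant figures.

q = 499 kJ

q1 (heat ice -26.2→0.0 °C): 160.8 × 2.04 × 26.2 = 8594 J
q2 (melt at 0 °C): 160.8 × 335.0 = 53868 J
q3 (heat water 0.0→100.0 °C): 160.8 × 4.19 × 100.0 = 67375 J
q4 (vaporize at 100 °C): 160.8 × 2253.0 = 362282 J
q5 (heat steam 100.0→120.1 °C): 160.8 × 2.02 × 20.1 = 6529 J
Total: 8594 + 53868 + 67375 + 362282 + 6529 = 498648 J = 499 kJ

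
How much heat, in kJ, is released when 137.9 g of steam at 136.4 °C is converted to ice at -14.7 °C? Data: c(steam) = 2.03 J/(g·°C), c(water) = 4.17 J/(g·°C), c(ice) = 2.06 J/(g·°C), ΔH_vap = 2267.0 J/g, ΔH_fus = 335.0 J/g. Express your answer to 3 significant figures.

q1 (cool steam 136.4→100 °C): 137.9 × 2.03 × 36.4 = 10190 J
q2 (condense at 100 °C): 137.9 × 2267.0 = 312619 J
q3 (cool water 100→0 °C): 137.9 × 4.17 × 100.0 = 57504 J
q4 (freeze at 0 °C): 137.9 × 335.0 = 46197 J
q5 (cool ice 0→-14.7 °C): 137.9 × 2.06 × 14.7 = 4176 J
Total: 10190 + 312619 + 57504 + 46197 + 4176 = 430686 J = 431 kJ

q = 431 kJ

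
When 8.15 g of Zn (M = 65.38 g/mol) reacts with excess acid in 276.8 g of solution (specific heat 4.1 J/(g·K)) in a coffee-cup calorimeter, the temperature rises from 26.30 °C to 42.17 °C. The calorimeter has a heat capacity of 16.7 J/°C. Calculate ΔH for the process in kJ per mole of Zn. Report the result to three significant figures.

ΔH = -147 kJ/mol

|ΔT| = |42.17 − 26.30| = 15.87 °C
|q_surr| = (276.8 × 4.1 + 16.7) × 15.87 = 1151.58 × 15.87 = 18280 J
n(Zn) = 8.15 / 65.38 = 0.1247 mol
Temperature rose, so q_rxn = −|q_surr| = -18.28 kJ
ΔH = q_rxn / n = -146.6 kJ/mol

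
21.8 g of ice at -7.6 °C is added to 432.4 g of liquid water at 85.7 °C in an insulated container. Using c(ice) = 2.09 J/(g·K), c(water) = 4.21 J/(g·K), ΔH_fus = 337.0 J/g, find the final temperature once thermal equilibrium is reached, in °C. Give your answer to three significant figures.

Heat to bring ice to 0 °C and melt it: q₁ = 21.8×2.09×7.6 + 21.8×337.0 = 7692.9 J
Heat the water can supply cooling to 0 °C: 432.4×4.21×85.7 = 156009 J > q₁, so all ice melts.
Energy balance: 432.4×4.21×(85.7 − T) = 7692.9 + 21.8×4.21×(T − 0)
1820.404(85.7 − T) = 7692.9 + 91.778 T
156009 − 7692.9 = 1912.182 T
T = 148316.1 / 1912.182 = 77.56 °C

T_f = 77.6 °C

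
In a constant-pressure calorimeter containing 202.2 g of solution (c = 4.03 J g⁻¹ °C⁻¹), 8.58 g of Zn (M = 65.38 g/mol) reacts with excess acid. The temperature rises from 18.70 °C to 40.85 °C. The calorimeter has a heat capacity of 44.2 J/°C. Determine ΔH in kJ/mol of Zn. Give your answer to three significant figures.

ΔH = -145 kJ/mol

|ΔT| = |40.85 − 18.70| = 22.15 °C
|q_surr| = (202.2 × 4.03 + 44.2) × 22.15 = 859.066 × 22.15 = 19030 J
n(Zn) = 8.58 / 65.38 = 0.1312 mol
Temperature rose, so q_rxn = −|q_surr| = -19.03 kJ
ΔH = q_rxn / n = -145.0 kJ/mol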